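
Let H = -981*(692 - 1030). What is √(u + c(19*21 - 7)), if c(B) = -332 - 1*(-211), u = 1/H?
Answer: I*√8746364266/8502 ≈ 11.0*I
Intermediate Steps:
H = 331578 (H = -981*(-338) = 331578)
u = 1/331578 ≈ 3.0159e-6
c(B) = -121 (c(B) = -332 + 211 = -121)
√(u + c(19*21 - 7)) = √(1/331578 - 121) = √(-40120937/331578) = I*√8746364266/8502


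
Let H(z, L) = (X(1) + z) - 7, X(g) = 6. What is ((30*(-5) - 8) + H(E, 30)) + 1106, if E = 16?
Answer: 963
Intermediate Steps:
H(z, L) = -1 + z (H(z, L) = (6 + z) - 7 = -1 + z)
((30*(-5) - 8) + H(E, 30)) + 1106 = ((30*(-5) - 8) + (-1 + 16)) + 1106 = ((-150 - 8) + 15) + 1106 = (-158 + 15) + 1106 = -143 + 1106 = 963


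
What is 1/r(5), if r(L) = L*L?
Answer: 1/25 ≈ 0.040000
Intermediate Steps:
r(L) = L**2
1/r(5) = 1/(5**2) = 1/25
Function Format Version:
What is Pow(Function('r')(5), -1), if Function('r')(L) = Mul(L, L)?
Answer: Rational(1, 25) ≈ 0.040000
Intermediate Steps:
Function('r')(L) = Pow(L, 2)
Pow(Function('r')(5), -1) = Pow(Pow(5, 2), -1) = Pow(25, -1) = Rational(1, 25)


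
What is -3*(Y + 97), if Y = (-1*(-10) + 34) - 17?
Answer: -372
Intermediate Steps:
Y = 27 (Y = (10 + 34) - 17 = 44 - 17 = 27)
-3*(Y + 97) = -3*(27 + 97) = -3*124 = -372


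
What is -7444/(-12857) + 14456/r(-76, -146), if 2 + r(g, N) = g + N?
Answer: -23024167/359996 ≈ -63.957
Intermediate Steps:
r(g, N) = -2 + N + g (r(g, N) = -2 + (g + N) = -2 + (N + g) = -2 + N + g)
-7444/(-12857) + 14456/r(-76, -146) = -7444/(-12857) + 14456/(-2 - 146 - 76) = -7444*(-1/12857) + 14456/(-224) = 7444/12857 + 14456*(-1/224) = 7444/12857 - 1807/28 = -23024167/359996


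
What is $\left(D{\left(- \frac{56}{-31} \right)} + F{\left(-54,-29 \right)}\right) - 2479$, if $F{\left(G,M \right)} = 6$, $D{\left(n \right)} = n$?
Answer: $- \frac{76607}{31} \approx -2471.2$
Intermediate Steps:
$\left(D{\left(- \frac{56}{-31} \right)} + F{\left(-54,-29 \right)}\right) - 2479 = \left(- \frac{56}{-31} + 6\right) - 2479 = \left(\left(-56\right) \left(- \frac{1}{31}\right) + 6\right) - 2479 = \left(\frac{56}{31} + 6\right) - 2479 = \frac{242}{31} - 2479 = - \frac{76607}{31}$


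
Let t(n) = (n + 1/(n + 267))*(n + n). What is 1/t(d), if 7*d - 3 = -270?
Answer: 147/427685 ≈ 0.00034371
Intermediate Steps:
d = -267/7 (d = 3/7 + (⅐)*(-270) = 3/7 - 270/7 = -267/7 ≈ -38.143)
t(n) = 2*n*(n + 1/(267 + n)) (t(n) = (n + 1/(267 + n))*(2*n) = 2*n*(n + 1/(267 + n)))
1/t(d) = 1/(2*(-267/7)*(1 + (-267/7)² + 267*(-267/7))/(267 - 267/7)) = 1/(2*(-267/7)*(1 + 71289/49 - 71289/7)/(1602/7)) = 1/(2*(-267/7)*(7/1602)*(-427685/49)) = 1/(427685/147) = 147/427685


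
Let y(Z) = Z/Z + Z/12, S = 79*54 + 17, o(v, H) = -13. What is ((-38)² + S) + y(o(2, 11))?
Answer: 68723/12 ≈ 5726.9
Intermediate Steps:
S = 4283 (S = 4266 + 17 = 4283)
y(Z) = 1 + Z/12 (y(Z) = 1 + Z*(1/12) = 1 + Z/12)
((-38)² + S) + y(o(2, 11)) = ((-38)² + 4283) + (1 + (1/12)*(-13)) = (1444 + 4283) + (1 - 13/12) = 5727 - 1/12 = 68723/12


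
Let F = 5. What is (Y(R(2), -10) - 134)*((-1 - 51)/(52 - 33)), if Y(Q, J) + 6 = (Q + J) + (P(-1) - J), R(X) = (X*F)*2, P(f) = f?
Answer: 6292/19 ≈ 331.16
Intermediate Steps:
R(X) = 10*X (R(X) = (X*5)*2 = (5*X)*2 = 10*X)
Y(Q, J) = -7 + Q (Y(Q, J) = -6 + ((Q + J) + (-1 - J)) = -6 + ((J + Q) + (-1 - J)) = -6 + (-1 + Q) = -7 + Q)
(Y(R(2), -10) - 134)*((-1 - 51)/(52 - 33)) = ((-7 + 10*2) - 134)*((-1 - 51)/(52 - 33)) = ((-7 + 20) - 134)*(-52/19) = (13 - 134)*(-52*1/19) = -121*(-52/19) = 6292/19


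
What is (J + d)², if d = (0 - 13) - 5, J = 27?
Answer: 81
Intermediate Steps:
d = -18 (d = -13 - 5 = -18)
(J + d)² = (27 - 18)² = 9² = 81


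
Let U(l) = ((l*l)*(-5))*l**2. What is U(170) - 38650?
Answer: -4176088650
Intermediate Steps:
U(l) = -5*l**4 (U(l) = (l**2*(-5))*l**2 = (-5*l**2)*l**2 = -5*l**4)
U(170) - 38650 = -5*170**4 - 38650 = -5*835210000 - 38650 = -4176050000 - 38650 = -4176088650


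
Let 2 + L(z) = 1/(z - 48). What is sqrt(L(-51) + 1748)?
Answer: sqrt(1901383)/33 ≈ 41.785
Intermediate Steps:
L(z) = -2 + 1/(-48 + z) (L(z) = -2 + 1/(z - 48) = -2 + 1/(-48 + z))
sqrt(L(-51) + 1748) = sqrt((97 - 2*(-51))/(-48 - 51) + 1748) = sqrt((97 + 102)/(-99) + 1748) = sqrt(-1/99*199 + 1748) = sqrt(-199/99 + 1748) = sqrt(172853/99) = sqrt(1901383)/33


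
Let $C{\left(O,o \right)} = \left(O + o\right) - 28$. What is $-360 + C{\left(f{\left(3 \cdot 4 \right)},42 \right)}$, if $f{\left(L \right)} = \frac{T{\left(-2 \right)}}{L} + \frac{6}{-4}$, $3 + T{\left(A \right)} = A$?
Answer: $- \frac{4175}{12} \approx -347.92$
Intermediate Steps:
$T{\left(A \right)} = -3 + A$
$f{\left(L \right)} = - \frac{3}{2} - \frac{5}{L}$ ($f{\left(L \right)} = \frac{-3 - 2}{L} + \frac{6}{-4} = - \frac{5}{L} + 6 \left(- \frac{1}{4}\right) = - \frac{5}{L} - \frac{3}{2} = - \frac{3}{2} - \frac{5}{L}$)
$C{\left(O,o \right)} = -28 + O + o$
$-360 + C{\left(f{\left(3 \cdot 4 \right)},42 \right)} = -360 - \left(- \frac{25}{2} + \frac{5}{12}\right) = -360 - - \frac{145}{12} = -360 + \frac{145}{12} = - \frac{4175}{12}$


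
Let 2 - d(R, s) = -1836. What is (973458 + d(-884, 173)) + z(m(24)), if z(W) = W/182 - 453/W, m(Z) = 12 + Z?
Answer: 1065009707/1092 ≈ 9.7528e+5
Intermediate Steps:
d(R, s) = 1838 (d(R, s) = 2 - 1*(-1836) = 2 + 1836 = 1838)
z(W) = -453/W + W/182 (z(W) = W*(1/182) - 453/W = W/182 - 453/W = -453/W + W/182)
(973458 + d(-884, 173)) + z(m(24)) = (973458 + 1838) + (-453/(12 + 24) + (12 + 24)/182) = 975296 + (-453/36 + (1/182)*36) = 975296 + (-453*1/36 + 18/91) = 975296 + (-151/12 + 18/91) = 975296 - 13525/1092 = 1065009707/1092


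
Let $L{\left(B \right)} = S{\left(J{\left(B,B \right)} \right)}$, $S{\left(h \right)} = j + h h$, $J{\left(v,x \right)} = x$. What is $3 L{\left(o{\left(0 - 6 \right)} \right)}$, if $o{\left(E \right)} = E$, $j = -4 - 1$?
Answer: $93$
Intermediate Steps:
$j = -5$ ($j = -4 - 1 = -5$)
$S{\left(h \right)} = -5 + h^{2}$ ($S{\left(h \right)} = -5 + h h = -5 + h^{2}$)
$L{\left(B \right)} = -5 + B^{2}$
$3 L{\left(o{\left(0 - 6 \right)} \right)} = 3 \left(-5 + \left(0 - 6\right)^{2}\right) = 3 \left(-5 + \left(-6\right)^{2}\right) = 3 \left(-5 + 36\right) = 3 \cdot 31 = 93$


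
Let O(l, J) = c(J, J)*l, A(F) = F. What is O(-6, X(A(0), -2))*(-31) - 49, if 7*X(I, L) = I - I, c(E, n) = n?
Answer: -49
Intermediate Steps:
X(I, L) = 0 (X(I, L) = (I - I)/7 = (⅐)*0 = 0)
O(l, J) = J*l
O(-6, X(A(0), -2))*(-31) - 49 = (0*(-6))*(-31) - 49 = 0*(-31) - 49 = 0 - 49 = -49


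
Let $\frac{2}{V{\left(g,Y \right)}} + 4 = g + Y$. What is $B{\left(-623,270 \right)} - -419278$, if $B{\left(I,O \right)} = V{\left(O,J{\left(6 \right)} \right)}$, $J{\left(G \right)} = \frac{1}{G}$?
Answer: $\frac{669586978}{1597} \approx 4.1928 \cdot 10^{5}$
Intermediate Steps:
$V{\left(g,Y \right)} = \frac{2}{-4 + Y + g}$ ($V{\left(g,Y \right)} = \frac{2}{-4 + \left(g + Y\right)} = \frac{2}{-4 + \left(Y + g\right)} = \frac{2}{-4 + Y + g}$)
$B{\left(I,O \right)} = \frac{2}{- \frac{23}{6} + O}$ ($B{\left(I,O \right)} = \frac{2}{-4 + \frac{1}{6} + O} = \frac{2}{- \frac{23}{6} + O}$)
$B{\left(-623,270 \right)} - -419278 = \frac{12}{-23 + 6 \cdot 270} - -419278 = \frac{12}{-23 + 1620} + 419278 = \frac{12}{1597} + 419278 = \frac{669586978}{1597}$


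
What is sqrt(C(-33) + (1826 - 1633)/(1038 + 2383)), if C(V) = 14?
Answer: 3*sqrt(18278403)/3421 ≈ 3.7492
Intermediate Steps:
sqrt(C(-33) + (1826 - 1633)/(1038 + 2383)) = sqrt(14 + (1826 - 1633)/(1038 + 2383)) = sqrt(14 + 193/3421) = sqrt(48087/3421) = 3*sqrt(18278403)/3421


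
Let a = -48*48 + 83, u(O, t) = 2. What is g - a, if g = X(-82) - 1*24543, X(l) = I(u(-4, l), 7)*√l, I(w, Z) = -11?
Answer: -22322 - 11*I*√82 ≈ -22322.0 - 99.609*I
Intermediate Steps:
X(l) = -11*√l
a = -2221 (a = -2304 + 83 = -2221)
g = -24543 - 11*I*√82 (g = -11*I*√82 - 1*24543 = -11*I*√82 - 24543 = -24543 - 11*I*√82 ≈ -24543.0 - 99.609*I)
g - a = (-24543 - 11*I*√82) - 1*(-2221) = (-24543 - 11*I*√82) + 2221 = -22322 - 11*I*√82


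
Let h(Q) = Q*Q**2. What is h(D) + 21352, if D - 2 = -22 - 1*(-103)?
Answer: 593139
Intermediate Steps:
D = 83 (D = 2 + (-22 - 1*(-103)) = 2 + (-22 + 103) = 2 + 81 = 83)
h(Q) = Q**3
h(D) + 21352 = 83**3 + 21352 = 571787 + 21352 = 593139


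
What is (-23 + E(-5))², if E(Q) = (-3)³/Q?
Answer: 7744/25 ≈ 309.76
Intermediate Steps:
E(Q) = -27/Q
(-23 + E(-5))² = (-23 - 27/(-5))² = (-23 - 27*(-⅕))² = (-23 + 27/5)² = (-88/5)² = 7744/25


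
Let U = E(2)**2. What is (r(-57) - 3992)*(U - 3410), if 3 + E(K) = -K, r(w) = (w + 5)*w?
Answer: 3479780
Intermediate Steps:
r(w) = w*(5 + w) (r(w) = (5 + w)*w = w*(5 + w))
E(K) = -3 - K
U = 25 (U = (-3 - 1*2)**2 = (-3 - 2)**2 = (-5)**2 = 25)
(r(-57) - 3992)*(U - 3410) = (-57*(5 - 57) - 3992)*(25 - 3410) = (-57*(-52) - 3992)*(-3385) = (2964 - 3992)*(-3385) = -1028*(-3385) = 3479780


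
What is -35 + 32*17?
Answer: 509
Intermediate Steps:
-35 + 32*17 = -35 + 544 = 509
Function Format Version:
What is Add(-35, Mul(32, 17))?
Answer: 509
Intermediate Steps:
Add(-35, Mul(32, 17)) = Add(-35, 544) = 509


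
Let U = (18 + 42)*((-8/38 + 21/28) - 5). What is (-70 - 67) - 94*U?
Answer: 475387/19 ≈ 25020.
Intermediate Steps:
U = -5085/19 (U = 60*((-8*1/38 + 21*(1/28)) - 5) = 60*((-4/19 + 3/4) - 5) = 60*(41/76 - 5) = 60*(-339/76) = -5085/19 ≈ -267.63)
(-70 - 67) - 94*U = (-70 - 67) - 94*(-5085/19) = -137 + 477990/19 = 475387/19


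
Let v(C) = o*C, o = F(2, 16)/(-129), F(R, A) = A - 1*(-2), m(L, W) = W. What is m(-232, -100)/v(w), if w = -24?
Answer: -1075/36 ≈ -29.861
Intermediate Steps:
F(R, A) = 2 + A (F(R, A) = A + 2 = 2 + A)
o = -6/43 (o = (2 + 16)/(-129) = 18*(-1/129) = -6/43 ≈ -0.13953)
v(C) = -6*C/43
m(-232, -100)/v(w) = -100/((-6/43*(-24))) = -100/144/43 = -100*43/144 = -1075/36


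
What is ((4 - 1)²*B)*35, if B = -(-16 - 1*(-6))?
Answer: 3150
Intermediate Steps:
B = 10 (B = -(-16 + 6) = -1*(-10) = 10)
((4 - 1)²*B)*35 = ((4 - 1)²*10)*35 = (3²*10)*35 = (9*10)*35 = 90*35 = 3150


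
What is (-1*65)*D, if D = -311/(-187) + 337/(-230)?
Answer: -110643/8602 ≈ -12.862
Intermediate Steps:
D = 8511/43010 (D = -311*(-1/187) + 337*(-1/230) = 311/187 - 337/230 = 8511/43010 ≈ 0.19788)
(-1*65)*D = -1*65*(8511/43010) = -65*8511/43010 = -110643/8602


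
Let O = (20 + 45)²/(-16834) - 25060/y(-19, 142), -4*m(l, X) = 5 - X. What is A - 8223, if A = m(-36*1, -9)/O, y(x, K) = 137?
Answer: -3473706714992/422438865 ≈ -8223.0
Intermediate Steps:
m(l, X) = -5/4 + X/4 (m(l, X) = -(5 - X)/4 = -5/4 + X/4)
O = -422438865/2306258 (O = (20 + 45)²/(-16834) - 25060/137 = 65²*(-1/16834) - 25060*1/137 = 4225*(-1/16834) - 25060/137 = -4225/16834 - 25060/137 = -422438865/2306258 ≈ -183.17)
A = 8071903/422438865 (A = (-5/4 + (¼)*(-9))/(-422438865/2306258) = (-5/4 - 9/4)*(-2306258/422438865) = -7/2*(-2306258/422438865) = 8071903/422438865 ≈ 0.019108)
A - 8223 = 8071903/422438865 - 8223 = -3473706714992/422438865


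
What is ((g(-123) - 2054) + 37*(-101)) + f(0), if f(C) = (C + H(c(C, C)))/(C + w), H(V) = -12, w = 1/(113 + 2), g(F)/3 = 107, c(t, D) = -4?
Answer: -6850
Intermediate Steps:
g(F) = 321 (g(F) = 3*107 = 321)
w = 1/115 ≈ 0.0086956
f(C) = (-12 + C)/(1/115 + C) (f(C) = (C - 12)/(C + 1/115) = (-12 + C)/(1/115 + C))
((g(-123) - 2054) + 37*(-101)) + f(0) = ((321 - 2054) + 37*(-101)) + 115*(-12 + 0)/(1 + 115*0) = (-1733 - 3737) + 115*(-12)/(1 + 0) = -5470 + 115*(-12)/1 = -5470 + 115*1*(-12) = -5470 - 1380 = -6850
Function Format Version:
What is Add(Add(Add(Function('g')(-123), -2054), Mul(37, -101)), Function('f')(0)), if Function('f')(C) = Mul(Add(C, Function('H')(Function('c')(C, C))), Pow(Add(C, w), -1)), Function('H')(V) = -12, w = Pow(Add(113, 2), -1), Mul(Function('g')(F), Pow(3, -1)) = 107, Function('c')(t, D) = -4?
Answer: -6850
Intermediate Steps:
Function('g')(F) = 321 (Function('g')(F) = Mul(3, 107) = 321)
w = Rational(1, 115) (w = Pow(115, -1) = Rational(1, 115) ≈ 0.0086956)
Function('f')(C) = Mul(Pow(Add(Rational(1, 115), C), -1), Add(-12, C)) (Function('f')(C) = Mul(Add(C, -12), Pow(Add(C, Rational(1, 115)), -1)) = Mul(Add(-12, C), Pow(Add(Rational(1, 115), C), -1)) = Mul(Pow(Add(Rational(1, 115), C), -1), Add(-12, C)))
Add(Add(Add(Function('g')(-123), -2054), Mul(37, -101)), Function('f')(0)) = Add(Add(Add(321, -2054), Mul(37, -101)), Mul(115, Pow(Add(1, Mul(115, 0)), -1), Add(-12, 0))) = Add(Add(-1733, -3737), Mul(115, Pow(Add(1, 0), -1), -12)) = Add(-5470, Mul(115, Pow(1, -1), -12)) = Add(-5470, Mul(115, 1, -12)) = Add(-5470, -1380) = -6850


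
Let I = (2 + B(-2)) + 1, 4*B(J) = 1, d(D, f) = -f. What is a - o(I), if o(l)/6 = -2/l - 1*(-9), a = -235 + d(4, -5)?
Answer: -3644/13 ≈ -280.31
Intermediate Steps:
B(J) = 1/4 (B(J) = (1/4)*1 = 1/4)
a = -230 (a = -235 - 1*(-5) = -235 + 5 = -230)
I = 13/4 (I = (2 + 1/4) + 1 = 9/4 + 1 = 13/4 ≈ 3.2500)
o(l) = 54 - 12/l (o(l) = 6*(-2/l - 1*(-9)) = 6*(-2/l + 9) = 6*(9 - 2/l) = 54 - 12/l)
a - o(I) = -230 - (54 - 12/13/4) = -230 - (54 - 12*4/13) = -230 - (54 - 48/13) = -230 - 1*654/13 = -230 - 654/13 = -3644/13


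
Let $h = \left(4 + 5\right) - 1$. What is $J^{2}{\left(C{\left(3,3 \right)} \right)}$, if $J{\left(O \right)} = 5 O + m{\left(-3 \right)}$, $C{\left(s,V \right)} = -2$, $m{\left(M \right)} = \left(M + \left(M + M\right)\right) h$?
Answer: $6724$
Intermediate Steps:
$h = 8$ ($h = 9 - 1 = 8$)
$m{\left(M \right)} = 24 M$ ($m{\left(M \right)} = \left(M + \left(M + M\right)\right) 8 = \left(M + 2 M\right) 8 = 3 M 8 = 24 M$)
$J{\left(O \right)} = -72 + 5 O$ ($J{\left(O \right)} = 5 O + 24 \left(-3\right) = 5 O - 72 = -72 + 5 O$)
$J^{2}{\left(C{\left(3,3 \right)} \right)} = \left(-72 + 5 \left(-2\right)\right)^{2} = \left(-72 - 10\right)^{2} = \left(-82\right)^{2} = 6724$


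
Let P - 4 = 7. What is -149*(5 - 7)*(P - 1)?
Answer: 2980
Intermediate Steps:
P = 11 (P = 4 + 7 = 11)
-149*(5 - 7)*(P - 1) = -149*(5 - 7)*(11 - 1) = -(-298)*10 = -149*(-20) = 2980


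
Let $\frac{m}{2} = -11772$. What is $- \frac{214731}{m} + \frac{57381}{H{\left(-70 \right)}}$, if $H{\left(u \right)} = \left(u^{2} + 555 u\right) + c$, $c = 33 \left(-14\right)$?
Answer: $\frac{55910601}{7501816} \approx 7.4529$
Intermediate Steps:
$c = -462$
$m = -23544$ ($m = 2 \left(-11772\right) = -23544$)
$H{\left(u \right)} = -462 + u^{2} + 555 u$ ($H{\left(u \right)} = \left(u^{2} + 555 u\right) - 462 = -462 + u^{2} + 555 u$)
$- \frac{214731}{m} + \frac{57381}{H{\left(-70 \right)}} = - \frac{214731}{-23544} + \frac{57381}{-462 + \left(-70\right)^{2} + 555 \left(-70\right)} = \left(-214731\right) \left(- \frac{1}{23544}\right) + \frac{57381}{-462 + 4900 - 38850} = \frac{7953}{872} + \frac{57381}{-34412} = \frac{7953}{872} + 57381 \left(- \frac{1}{34412}\right) = \frac{7953}{872} - \frac{57381}{34412} = \frac{55910601}{7501816}$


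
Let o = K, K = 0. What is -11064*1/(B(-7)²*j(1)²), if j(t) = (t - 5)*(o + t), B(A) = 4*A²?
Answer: -1383/76832 ≈ -0.018000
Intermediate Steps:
o = 0
j(t) = t*(-5 + t) (j(t) = (t - 5)*(0 + t) = (-5 + t)*t = t*(-5 + t))
-11064*1/(B(-7)²*j(1)²) = -11064*1/(38416*(-5 + 1)²) = -11064/(((1*(-4))*(4*49))²) = -11064/((-4*196)²) = -11064/((-784)²) = -11064/614656 = -11064*1/614656 = -1383/76832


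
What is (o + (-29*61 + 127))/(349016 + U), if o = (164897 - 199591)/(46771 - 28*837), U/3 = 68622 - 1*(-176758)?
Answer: -9587691/6330528815 ≈ -0.0015145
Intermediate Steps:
U = 736140 (U = 3*(68622 - 1*(-176758)) = 3*(68622 + 176758) = 3*245380 = 736140)
o = -34694/23335 (o = -34694/(46771 - 23436) = -34694/23335 ≈ -1.4868)
(o + (-29*61 + 127))/(349016 + U) = (-34694/23335 + (-29*61 + 127))/(349016 + 736140) = (-34694/23335 + (-1769 + 127))/1085156 = (-34694/23335 - 1642)*(1/1085156) = -38350764/23335*1/1085156 = -9587691/6330528815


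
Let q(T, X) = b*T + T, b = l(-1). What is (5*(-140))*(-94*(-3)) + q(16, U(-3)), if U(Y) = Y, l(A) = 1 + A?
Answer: -197384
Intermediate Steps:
b = 0 (b = 1 - 1 = 0)
q(T, X) = T (q(T, X) = 0*T + T = 0 + T = T)
(5*(-140))*(-94*(-3)) + q(16, U(-3)) = (5*(-140))*(-94*(-3)) + 16 = -700*282 + 16 = -197400 + 16 = -197384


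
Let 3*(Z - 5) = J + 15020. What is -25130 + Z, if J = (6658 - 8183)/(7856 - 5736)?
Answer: -8530275/424 ≈ -20119.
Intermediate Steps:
J = -305/424 (J = -1525/2120 = -1525*1/2120 = -305/424 ≈ -0.71934)
Z = 2124845/424 (Z = 5 + (-305/424 + 15020)/3 = 5 + (⅓)*(6368175/424) = 5 + 2122725/424 = 2124845/424 ≈ 5011.4)
-25130 + Z = -25130 + 2124845/424 = -8530275/424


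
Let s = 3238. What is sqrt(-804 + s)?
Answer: sqrt(2434) ≈ 49.336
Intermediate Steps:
sqrt(-804 + s) = sqrt(-804 + 3238) = sqrt(2434)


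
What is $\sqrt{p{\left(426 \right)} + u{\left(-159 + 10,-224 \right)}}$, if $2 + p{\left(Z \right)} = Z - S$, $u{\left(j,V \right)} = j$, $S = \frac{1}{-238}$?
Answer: $\frac{\sqrt{15577338}}{238} \approx 16.583$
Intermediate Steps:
$S = - \frac{1}{238} \approx -0.0042017$
$p{\left(Z \right)} = - \frac{475}{238} + Z$ ($p{\left(Z \right)} = -2 + \left(Z - - \frac{1}{238}\right) = -2 + \left(Z + \frac{1}{238}\right) = -2 + \left(\frac{1}{238} + Z\right) = - \frac{475}{238} + Z$)
$\sqrt{p{\left(426 \right)} + u{\left(-159 + 10,-224 \right)}} = \sqrt{\left(- \frac{475}{238} + 426\right) + \left(-159 + 10\right)} = \sqrt{\frac{100913}{238} - 149} = \sqrt{\frac{65451}{238}} = \frac{\sqrt{15577338}}{238}$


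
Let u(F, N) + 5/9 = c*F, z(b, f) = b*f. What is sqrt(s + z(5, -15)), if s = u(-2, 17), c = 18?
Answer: 2*I*sqrt(251)/3 ≈ 10.562*I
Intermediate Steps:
u(F, N) = -5/9 + 18*F
s = -329/9 (s = -5/9 + 18*(-2) = -5/9 - 36 = -329/9 ≈ -36.556)
sqrt(s + z(5, -15)) = sqrt(-329/9 + 5*(-15)) = sqrt(-329/9 - 75) = sqrt(-1004/9) = 2*I*sqrt(251)/3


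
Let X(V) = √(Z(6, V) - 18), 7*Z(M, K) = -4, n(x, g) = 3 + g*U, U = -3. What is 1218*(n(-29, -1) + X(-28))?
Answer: 7308 + 174*I*√910 ≈ 7308.0 + 5248.9*I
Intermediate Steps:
n(x, g) = 3 - 3*g (n(x, g) = 3 + g*(-3) = 3 - 3*g)
Z(M, K) = -4/7 (Z(M, K) = (⅐)*(-4) = -4/7)
X(V) = I*√910/7 (X(V) = √(-4/7 - 18) = √(-130/7) = I*√910/7)
1218*(n(-29, -1) + X(-28)) = 1218*((3 - 3*(-1)) + I*√910/7) = 1218*((3 + 3) + I*√910/7) = 1218*(6 + I*√910/7) = 7308 + 174*I*√910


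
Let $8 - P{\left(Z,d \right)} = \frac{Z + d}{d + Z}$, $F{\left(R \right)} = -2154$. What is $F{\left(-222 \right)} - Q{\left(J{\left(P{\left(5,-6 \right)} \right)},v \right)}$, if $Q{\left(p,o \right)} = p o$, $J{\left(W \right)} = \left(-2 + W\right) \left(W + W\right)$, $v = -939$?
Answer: $63576$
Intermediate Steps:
$P{\left(Z,d \right)} = 7$ ($P{\left(Z,d \right)} = 8 - \frac{Z + d}{d + Z} = 8 - \frac{Z + d}{Z + d} = 8 - 1 = 7$)
$J{\left(W \right)} = 2 W \left(-2 + W\right)$ ($J{\left(W \right)} = \left(-2 + W\right) 2 W = 2 W \left(-2 + W\right)$)
$Q{\left(p,o \right)} = o p$
$F{\left(-222 \right)} - Q{\left(J{\left(P{\left(5,-6 \right)} \right)},v \right)} = -2154 - - 939 \cdot 2 \cdot 7 \left(-2 + 7\right) = -2154 - - 939 \cdot 2 \cdot 7 \cdot 5 = -2154 - \left(-939\right) 70 = -2154 - -65730 = -2154 + 65730 = 63576$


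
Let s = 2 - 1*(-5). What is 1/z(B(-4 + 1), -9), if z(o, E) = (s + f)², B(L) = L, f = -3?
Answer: 1/16 ≈ 0.062500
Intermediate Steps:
s = 7 (s = 2 + 5 = 7)
z(o, E) = 16 (z(o, E) = (7 - 3)² = 4² = 16)
1/z(B(-4 + 1), -9) = 1/16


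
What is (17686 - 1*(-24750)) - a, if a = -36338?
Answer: 78774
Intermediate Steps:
(17686 - 1*(-24750)) - a = (17686 - 1*(-24750)) - 1*(-36338) = (17686 + 24750) + 36338 = 42436 + 36338 = 78774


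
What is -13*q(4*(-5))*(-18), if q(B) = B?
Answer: -4680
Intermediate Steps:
-13*q(4*(-5))*(-18) = -52*(-5)*(-18) = -13*(-20)*(-18) = 260*(-18) = -4680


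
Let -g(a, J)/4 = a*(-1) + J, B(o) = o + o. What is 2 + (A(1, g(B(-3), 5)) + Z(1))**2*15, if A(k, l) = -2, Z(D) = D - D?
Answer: 62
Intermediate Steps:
B(o) = 2*o
g(a, J) = -4*J + 4*a (g(a, J) = -4*(a*(-1) + J) = -4*(-a + J) = -4*(J - a) = -4*J + 4*a)
Z(D) = 0
2 + (A(1, g(B(-3), 5)) + Z(1))**2*15 = 2 + (-2 + 0)**2*15 = 2 + (-2)**2*15 = 2 + 4*15 = 2 + 60 = 62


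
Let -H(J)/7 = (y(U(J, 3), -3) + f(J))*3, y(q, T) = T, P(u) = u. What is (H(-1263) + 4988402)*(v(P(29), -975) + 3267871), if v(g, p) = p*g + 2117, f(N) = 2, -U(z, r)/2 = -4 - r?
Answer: 16171035688599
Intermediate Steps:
U(z, r) = 8 + 2*r (U(z, r) = -2*(-4 - r) = 8 + 2*r)
v(g, p) = 2117 + g*p (v(g, p) = g*p + 2117 = 2117 + g*p)
H(J) = 21 (H(J) = -7*(-3 + 2)*3 = -(-7)*3 = -7*(-3) = 21)
(H(-1263) + 4988402)*(v(P(29), -975) + 3267871) = (21 + 4988402)*((2117 + 29*(-975)) + 3267871) = 4988423*((2117 - 28275) + 3267871) = 4988423*(-26158 + 3267871) = 4988423*3241713 = 16171035688599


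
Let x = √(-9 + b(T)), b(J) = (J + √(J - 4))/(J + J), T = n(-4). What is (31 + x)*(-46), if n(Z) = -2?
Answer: -1426 - 23*√(-34 - I*√6) ≈ -1430.8 + 134.2*I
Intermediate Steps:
T = -2
b(J) = (J + √(-4 + J))/(2*J) (b(J) = (J + √(-4 + J))/((2*J)) = (J + √(-4 + J))*(1/(2*J)) = (J + √(-4 + J))/(2*J))
x = √(-17/2 - I*√6/4) (x = √(-9 + (½)*(-2 + √(-4 - 2))/(-2)) = √(-9 + (½)*(-½)*(-2 + √(-6))) = √(-9 + (½)*(-½)*(-2 + I*√6)) = √(-9 + (½ - I*√6/4)) = √(-17/2 - I*√6/4) ≈ 0.10495 - 2.9174*I)
(31 + x)*(-46) = (31 + √(-34 - I*√6)/2)*(-46) = -1426 - 23*√(-34 - I*√6)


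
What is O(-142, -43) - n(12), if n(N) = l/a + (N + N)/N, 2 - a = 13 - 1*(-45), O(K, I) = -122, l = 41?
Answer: -6903/56 ≈ -123.27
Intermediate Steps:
a = -56 (a = 2 - (13 - 1*(-45)) = 2 - (13 + 45) = 2 - 1*58 = 2 - 58 = -56)
n(N) = 71/56 (n(N) = 41/(-56) + (N + N)/N = 41*(-1/56) + (2*N)/N = -41/56 + 2 = 71/56)
O(-142, -43) - n(12) = -122 - 1*71/56 = -122 - 71/56 = -6903/56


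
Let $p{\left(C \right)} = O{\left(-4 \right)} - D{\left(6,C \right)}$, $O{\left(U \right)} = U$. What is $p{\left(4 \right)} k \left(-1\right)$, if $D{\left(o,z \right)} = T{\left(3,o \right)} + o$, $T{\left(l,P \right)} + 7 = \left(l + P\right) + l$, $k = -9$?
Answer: $-135$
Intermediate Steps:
$T{\left(l,P \right)} = -7 + P + 2 l$ ($T{\left(l,P \right)} = -7 + \left(\left(l + P\right) + l\right) = -7 + \left(\left(P + l\right) + l\right) = -7 + \left(P + 2 l\right) = -7 + P + 2 l$)
$D{\left(o,z \right)} = -1 + 2 o$ ($D{\left(o,z \right)} = \left(-7 + o + 2 \cdot 3\right) + o = \left(-7 + o + 6\right) + o = \left(-1 + o\right) + o = -1 + 2 o$)
$p{\left(C \right)} = -15$ ($p{\left(C \right)} = -4 - \left(-1 + 2 \cdot 6\right) = -4 - \left(-1 + 12\right) = -4 - 11 = -15$)
$p{\left(4 \right)} k \left(-1\right) = \left(-15\right) \left(-9\right) \left(-1\right) = 135 \left(-1\right) = -135$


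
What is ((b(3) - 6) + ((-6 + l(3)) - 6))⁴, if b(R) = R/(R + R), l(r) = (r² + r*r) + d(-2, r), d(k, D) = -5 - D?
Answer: 50625/16 ≈ 3164.1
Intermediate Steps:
l(r) = -5 - r + 2*r² (l(r) = (r² + r*r) + (-5 - r) = (r² + r²) + (-5 - r) = 2*r² + (-5 - r) = -5 - r + 2*r²)
b(R) = ½ (b(R) = R/((2*R)) = R*(1/(2*R)) = ½)
((b(3) - 6) + ((-6 + l(3)) - 6))⁴ = ((½ - 6) + ((-6 + (-5 - 1*3 + 2*3²)) - 6))⁴ = (-11/2 + ((-6 + (-5 - 3 + 2*9)) - 6))⁴ = (-11/2 + ((-6 + (-5 - 3 + 18)) - 6))⁴ = (-11/2 + ((-6 + 10) - 6))⁴ = (-11/2 + (4 - 6))⁴ = (-11/2 - 2)⁴ = (-15/2)⁴ = 50625/16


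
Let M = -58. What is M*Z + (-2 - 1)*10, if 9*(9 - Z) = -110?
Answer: -11348/9 ≈ -1260.9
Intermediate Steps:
Z = 191/9 (Z = 9 - ⅑*(-110) = 9 + 110/9 = 191/9 ≈ 21.222)
M*Z + (-2 - 1)*10 = -58*191/9 + (-2 - 1)*10 = -11078/9 - 3*10 = -11078/9 - 30 = -11348/9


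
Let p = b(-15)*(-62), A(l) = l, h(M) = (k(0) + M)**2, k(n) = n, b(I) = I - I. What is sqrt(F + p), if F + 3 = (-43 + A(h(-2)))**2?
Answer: sqrt(1518) ≈ 38.962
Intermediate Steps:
b(I) = 0
h(M) = M**2 (h(M) = (0 + M)**2 = M**2)
F = 1518 (F = -3 + (-43 + (-2)**2)**2 = -3 + (-43 + 4)**2 = -3 + (-39)**2 = -3 + 1521 = 1518)
p = 0 (p = 0*(-62) = 0)
sqrt(F + p) = sqrt(1518 + 0) = sqrt(1518)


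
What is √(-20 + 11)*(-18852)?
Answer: -56556*I ≈ -56556.0*I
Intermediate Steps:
√(-20 + 11)*(-18852) = √(-9)*(-18852) = (3*I)*(-18852) = -56556*I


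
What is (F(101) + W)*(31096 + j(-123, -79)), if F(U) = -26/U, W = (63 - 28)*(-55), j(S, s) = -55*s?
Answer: -6891537891/101 ≈ -6.8233e+7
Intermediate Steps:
W = -1925 (W = 35*(-55) = -1925)
(F(101) + W)*(31096 + j(-123, -79)) = (-26/101 - 1925)*(31096 - 55*(-79)) = (-26*1/101 - 1925)*(31096 + 4345) = (-26/101 - 1925)*35441 = -194451/101*35441 = -6891537891/101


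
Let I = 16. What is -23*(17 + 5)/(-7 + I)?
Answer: -506/9 ≈ -56.222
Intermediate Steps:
-23*(17 + 5)/(-7 + I) = -23*(17 + 5)/(-7 + 16) = -506/9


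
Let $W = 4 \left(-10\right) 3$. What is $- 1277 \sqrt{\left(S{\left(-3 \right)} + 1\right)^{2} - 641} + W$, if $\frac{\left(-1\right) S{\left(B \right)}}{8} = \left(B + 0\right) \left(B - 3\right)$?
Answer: $-120 - 5108 \sqrt{1238} \approx -1.7985 \cdot 10^{5}$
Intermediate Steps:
$S{\left(B \right)} = - 8 B \left(-3 + B\right)$ ($S{\left(B \right)} = - 8 \left(B + 0\right) \left(B - 3\right) = - 8 B \left(-3 + B\right)$)
$W = -120$ ($W = \left(-40\right) 3 = -120$)
$- 1277 \sqrt{\left(S{\left(-3 \right)} + 1\right)^{2} - 641} + W = - 1277 \sqrt{\left(8 \left(-3\right) \left(3 - -3\right) + 1\right)^{2} - 641} - 120 = - 1277 \sqrt{\left(8 \left(-3\right) \left(3 + 3\right) + 1\right)^{2} - 641} - 120 = - 1277 \sqrt{\left(8 \left(-3\right) 6 + 1\right)^{2} - 641} - 120 = - 1277 \sqrt{\left(-144 + 1\right)^{2} - 641} - 120 = - 1277 \sqrt{\left(-143\right)^{2} - 641} - 120 = - 1277 \sqrt{20449 - 641} - 120 = - 1277 \sqrt{19808} - 120 = - 1277 \cdot 4 \sqrt{1238} - 120 = - 5108 \sqrt{1238} - 120 = -120 - 5108 \sqrt{1238}$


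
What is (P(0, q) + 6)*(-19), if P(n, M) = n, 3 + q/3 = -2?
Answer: -114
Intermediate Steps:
q = -15 (q = -9 + 3*(-2) = -9 - 6 = -15)
(P(0, q) + 6)*(-19) = (0 + 6)*(-19) = 6*(-19) = -114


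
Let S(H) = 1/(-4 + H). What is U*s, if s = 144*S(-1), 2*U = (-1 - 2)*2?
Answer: 432/5 ≈ 86.400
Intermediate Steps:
U = -3 (U = ((-1 - 2)*2)/2 = (-3*2)/2 = (1/2)*(-6) = -3)
s = -144/5 (s = 144/(-4 - 1) = 144/(-5) = 144*(-1/5) = -144/5 ≈ -28.800)
U*s = -3*(-144/5) = 432/5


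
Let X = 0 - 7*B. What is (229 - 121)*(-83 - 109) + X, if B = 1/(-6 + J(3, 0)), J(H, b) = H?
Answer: -62201/3 ≈ -20734.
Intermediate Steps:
B = -⅓ (B = 1/(-6 + 3) = 1/(-3) = -⅓ ≈ -0.33333)
X = 7/3 (X = 0 - 7*(-⅓) = 0 + 7/3 = 7/3 ≈ 2.3333)
(229 - 121)*(-83 - 109) + X = (229 - 121)*(-83 - 109) + 7/3 = 108*(-192) + 7/3 = -20736 + 7/3 = -62201/3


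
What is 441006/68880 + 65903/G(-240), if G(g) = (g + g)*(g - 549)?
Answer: 714821629/108692640 ≈ 6.5765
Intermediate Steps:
G(g) = 2*g*(-549 + g) (G(g) = (2*g)*(-549 + g) = 2*g*(-549 + g))
441006/68880 + 65903/G(-240) = 441006/68880 + 65903/((2*(-240)*(-549 - 240))) = 441006*(1/68880) + 65903/((2*(-240)*(-789))) = 73501/11480 + 65903/378720 = 714821629/108692640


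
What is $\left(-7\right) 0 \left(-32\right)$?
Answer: $0$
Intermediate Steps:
$\left(-7\right) 0 \left(-32\right) = 0 \left(-32\right) = 0$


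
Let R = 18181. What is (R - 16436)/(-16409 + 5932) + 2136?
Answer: 22377127/10477 ≈ 2135.8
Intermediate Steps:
(R - 16436)/(-16409 + 5932) + 2136 = (18181 - 16436)/(-16409 + 5932) + 2136 = 1745/(-10477) + 2136 = 1745*(-1/10477) + 2136 = -1745/10477 + 2136 = 22377127/10477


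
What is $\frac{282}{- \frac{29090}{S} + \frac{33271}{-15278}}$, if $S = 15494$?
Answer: $- \frac{11125714604}{159989649} \approx -69.54$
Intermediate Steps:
$\frac{282}{- \frac{29090}{S} + \frac{33271}{-15278}} = \frac{282}{- \frac{29090}{15494} + \frac{33271}{-15278}} = \frac{282}{\left(-29090\right) \frac{1}{15494} + 33271 \left(- \frac{1}{15278}\right)} = \frac{282}{- \frac{14545}{7747} - \frac{33271}{15278}} = \frac{282}{- \frac{479968947}{118358666}} = 282 \left(- \frac{118358666}{479968947}\right) = - \frac{11125714604}{159989649}$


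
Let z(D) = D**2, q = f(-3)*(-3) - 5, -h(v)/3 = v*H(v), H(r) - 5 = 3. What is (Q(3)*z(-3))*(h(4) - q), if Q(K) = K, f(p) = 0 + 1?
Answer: -2376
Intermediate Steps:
f(p) = 1
H(r) = 8 (H(r) = 5 + 3 = 8)
h(v) = -24*v (h(v) = -3*v*8 = -24*v)
q = -8 (q = 1*(-3) - 5 = -3 - 5 = -8)
(Q(3)*z(-3))*(h(4) - q) = (3*(-3)**2)*(-24*4 - 1*(-8)) = (3*9)*(-96 + 8) = 27*(-88) = -2376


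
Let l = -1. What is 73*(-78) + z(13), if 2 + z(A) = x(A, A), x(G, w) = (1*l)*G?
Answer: -5709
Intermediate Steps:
x(G, w) = -G (x(G, w) = (1*(-1))*G = -G)
z(A) = -2 - A
73*(-78) + z(13) = 73*(-78) + (-2 - 1*13) = -5694 + (-2 - 13) = -5694 - 15 = -5709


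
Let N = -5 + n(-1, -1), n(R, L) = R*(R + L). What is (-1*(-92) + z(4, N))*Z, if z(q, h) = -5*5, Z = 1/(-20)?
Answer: -67/20 ≈ -3.3500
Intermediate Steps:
n(R, L) = R*(L + R)
Z = -1/20 ≈ -0.050000
N = -3 (N = -5 - (-1 - 1) = -5 - 1*(-2) = -5 + 2 = -3)
z(q, h) = -25
(-1*(-92) + z(4, N))*Z = (-1*(-92) - 25)*(-1/20) = (92 - 25)*(-1/20) = 67*(-1/20) = -67/20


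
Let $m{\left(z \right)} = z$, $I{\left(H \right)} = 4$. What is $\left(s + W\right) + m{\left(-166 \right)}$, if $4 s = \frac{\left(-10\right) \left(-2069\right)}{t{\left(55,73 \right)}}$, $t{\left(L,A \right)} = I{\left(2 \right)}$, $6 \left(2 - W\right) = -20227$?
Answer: $\frac{108007}{24} \approx 4500.3$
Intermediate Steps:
$W = \frac{20239}{6}$ ($W = 2 - - \frac{20227}{6} = 2 + \frac{20227}{6} = \frac{20239}{6} \approx 3373.2$)
$t{\left(L,A \right)} = 4$
$s = \frac{10345}{8}$ ($s = \frac{\left(-10\right) \left(-2069\right) \frac{1}{4}}{4} = \frac{20690 \cdot \frac{1}{4}}{4} = \frac{1}{4} \cdot \frac{10345}{2} = \frac{10345}{8} \approx 1293.1$)
$\left(s + W\right) + m{\left(-166 \right)} = \left(\frac{10345}{8} + \frac{20239}{6}\right) - 166 = \frac{111991}{24} - 166 = \frac{108007}{24}$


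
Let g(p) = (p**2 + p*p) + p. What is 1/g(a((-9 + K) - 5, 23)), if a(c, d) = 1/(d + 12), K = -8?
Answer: 1225/37 ≈ 33.108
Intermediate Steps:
a(c, d) = 1/(12 + d)
g(p) = p + 2*p**2 (g(p) = (p**2 + p**2) + p = 2*p**2 + p = p + 2*p**2)
1/g(a((-9 + K) - 5, 23)) = 1/((1 + 2/(12 + 23))/(12 + 23)) = 1/((1 + 2/35)/35) = 1/((1/35)*(37/35)) = 1/(37/1225) = 1225/37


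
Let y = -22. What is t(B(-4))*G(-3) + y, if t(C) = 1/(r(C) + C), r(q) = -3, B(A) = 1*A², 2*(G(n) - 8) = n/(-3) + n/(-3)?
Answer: -277/13 ≈ -21.308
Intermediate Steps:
G(n) = 8 - n/3 (G(n) = 8 + (n/(-3) + n/(-3))/2 = 8 + (n*(-⅓) + n*(-⅓))/2 = 8 + (-n/3 - n/3)/2 = 8 + (-2*n/3)/2 = 8 - n/3)
B(A) = A²
t(C) = 1/(-3 + C)
t(B(-4))*G(-3) + y = (8 - ⅓*(-3))/(-3 + (-4)²) - 22 = (8 + 1)/(-3 + 16) - 22 = 9/13 - 22 = -277/13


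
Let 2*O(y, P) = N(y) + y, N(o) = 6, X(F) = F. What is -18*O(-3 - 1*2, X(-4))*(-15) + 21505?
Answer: 21640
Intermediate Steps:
O(y, P) = 3 + y/2 (O(y, P) = (6 + y)/2 = 3 + y/2)
-18*O(-3 - 1*2, X(-4))*(-15) + 21505 = -18*(3 + (-3 - 1*2)/2)*(-15) + 21505 = -18*(3 + (-3 - 2)/2)*(-15) + 21505 = -18*(3 + (1/2)*(-5))*(-15) + 21505 = -18*(3 - 5/2)*(-15) + 21505 = -18*1/2*(-15) + 21505 = -9*(-15) + 21505 = 135 + 21505 = 21640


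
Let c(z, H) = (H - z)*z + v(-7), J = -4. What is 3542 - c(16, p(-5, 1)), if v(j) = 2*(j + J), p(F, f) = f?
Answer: 3804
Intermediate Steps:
v(j) = -8 + 2*j (v(j) = 2*(j - 4) = 2*(-4 + j) = -8 + 2*j)
c(z, H) = -22 + z*(H - z) (c(z, H) = (H - z)*z + (-8 + 2*(-7)) = z*(H - z) + (-8 - 14) = z*(H - z) - 22 = -22 + z*(H - z))
3542 - c(16, p(-5, 1)) = 3542 - (-22 - 1*16² + 1*16) = 3542 - (-22 - 1*256 + 16) = 3542 - (-22 - 256 + 16) = 3542 - 1*(-262) = 3542 + 262 = 3804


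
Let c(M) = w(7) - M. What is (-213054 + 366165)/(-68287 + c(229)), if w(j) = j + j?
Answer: -7291/3262 ≈ -2.2351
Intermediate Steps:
w(j) = 2*j
c(M) = 14 - M (c(M) = 2*7 - M = 14 - M)
(-213054 + 366165)/(-68287 + c(229)) = (-213054 + 366165)/(-68287 + (14 - 1*229)) = 153111/(-68287 + (14 - 229)) = 153111/(-68287 - 215) = 153111/(-68502) = 153111*(-1/68502) = -7291/3262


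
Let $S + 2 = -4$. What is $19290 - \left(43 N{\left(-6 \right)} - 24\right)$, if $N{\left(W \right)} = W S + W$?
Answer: $18024$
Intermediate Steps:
$S = -6$ ($S = -2 - 4 = -6$)
$N{\left(W \right)} = - 5 W$ ($N{\left(W \right)} = W \left(-6\right) + W = - 6 W + W = - 5 W$)
$19290 - \left(43 N{\left(-6 \right)} - 24\right) = 19290 - \left(43 \left(\left(-5\right) \left(-6\right)\right) - 24\right) = 19290 - \left(43 \cdot 30 - 24\right) = 19290 - \left(1290 - 24\right) = 19290 - 1266 = 18024$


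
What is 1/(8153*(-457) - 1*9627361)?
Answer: -1/13353282 ≈ -7.4888e-8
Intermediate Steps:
1/(8153*(-457) - 1*9627361) = 1/(-3725921 - 9627361) = 1/(-13353282) = -1/13353282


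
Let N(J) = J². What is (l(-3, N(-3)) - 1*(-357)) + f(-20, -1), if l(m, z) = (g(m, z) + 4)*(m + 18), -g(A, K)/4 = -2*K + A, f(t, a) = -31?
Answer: 1646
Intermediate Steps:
g(A, K) = -4*A + 8*K (g(A, K) = -4*(-2*K + A) = -4*(A - 2*K) = -4*A + 8*K)
l(m, z) = (18 + m)*(4 - 4*m + 8*z) (l(m, z) = ((-4*m + 8*z) + 4)*(m + 18) = (4 - 4*m + 8*z)*(18 + m) = (18 + m)*(4 - 4*m + 8*z))
(l(-3, N(-3)) - 1*(-357)) + f(-20, -1) = ((72 - 68*(-3) + 144*(-3)² - 4*(-3)*(-3 - 2*(-3)²)) - 1*(-357)) - 31 = ((72 + 204 + 144*9 - 4*(-3)*(-3 - 2*9)) + 357) - 31 = ((72 + 204 + 1296 - 4*(-3)*(-3 - 18)) + 357) - 31 = ((72 + 204 + 1296 - 4*(-3)*(-21)) + 357) - 31 = ((72 + 204 + 1296 - 252) + 357) - 31 = (1320 + 357) - 31 = 1677 - 31 = 1646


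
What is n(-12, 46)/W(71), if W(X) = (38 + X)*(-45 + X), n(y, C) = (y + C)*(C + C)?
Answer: 1564/1417 ≈ 1.1037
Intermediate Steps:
n(y, C) = 2*C*(C + y) (n(y, C) = (C + y)*(2*C) = 2*C*(C + y))
W(X) = (-45 + X)*(38 + X)
n(-12, 46)/W(71) = (2*46*(46 - 12))/(-1710 + 71² - 7*71) = (2*46*34)/(-1710 + 5041 - 497) = 3128/2834 = 3128*(1/2834) = 1564/1417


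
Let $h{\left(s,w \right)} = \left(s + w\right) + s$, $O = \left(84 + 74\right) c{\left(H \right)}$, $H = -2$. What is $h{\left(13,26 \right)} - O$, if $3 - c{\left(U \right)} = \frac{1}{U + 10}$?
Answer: $- \frac{1609}{4} \approx -402.25$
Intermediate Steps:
$c{\left(U \right)} = 3 - \frac{1}{10 + U}$ ($c{\left(U \right)} = 3 - \frac{1}{U + 10} = 3 - \frac{1}{10 + U}$)
$O = \frac{1817}{4}$ ($O = \left(84 + 74\right) \frac{29 + 3 \left(-2\right)}{10 - 2} = 158 \frac{29 - 6}{8} = 158 \cdot \frac{1}{8} \cdot 23 = 158 \cdot \frac{23}{8} = \frac{1817}{4} \approx 454.25$)
$h{\left(s,w \right)} = w + 2 s$
$h{\left(13,26 \right)} - O = \left(26 + 2 \cdot 13\right) - \frac{1817}{4} = \left(26 + 26\right) - \frac{1817}{4} = 52 - \frac{1817}{4} = - \frac{1609}{4}$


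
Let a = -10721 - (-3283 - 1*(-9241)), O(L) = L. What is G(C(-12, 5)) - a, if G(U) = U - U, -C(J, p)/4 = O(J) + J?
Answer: 16679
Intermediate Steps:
C(J, p) = -8*J (C(J, p) = -4*(J + J) = -8*J)
G(U) = 0
a = -16679 (a = -10721 - (-3283 + 9241) = -10721 - 1*5958 = -10721 - 5958 = -16679)
G(C(-12, 5)) - a = 0 - 1*(-16679) = 0 + 16679 = 16679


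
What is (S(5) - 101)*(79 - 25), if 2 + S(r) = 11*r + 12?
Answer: -1944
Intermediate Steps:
S(r) = 10 + 11*r (S(r) = -2 + (11*r + 12) = -2 + (12 + 11*r) = 10 + 11*r)
(S(5) - 101)*(79 - 25) = ((10 + 11*5) - 101)*(79 - 25) = ((10 + 55) - 101)*54 = (65 - 101)*54 = -36*54 = -1944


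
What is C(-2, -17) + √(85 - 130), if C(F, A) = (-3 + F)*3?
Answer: -15 + 3*I*√5 ≈ -15.0 + 6.7082*I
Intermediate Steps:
C(F, A) = -9 + 3*F
C(-2, -17) + √(85 - 130) = (-9 + 3*(-2)) + √(85 - 130) = (-9 - 6) + √(-45) = -15 + 3*I*√5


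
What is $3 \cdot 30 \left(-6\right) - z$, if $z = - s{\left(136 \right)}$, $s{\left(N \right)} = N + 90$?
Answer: $-314$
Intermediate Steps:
$s{\left(N \right)} = 90 + N$
$z = -226$ ($z = - (90 + 136) = \left(-1\right) 226 = -226$)
$3 \cdot 30 \left(-6\right) - z = 3 \cdot 30 \left(-6\right) - -226 = 90 \left(-6\right) + 226 = -540 + 226 = -314$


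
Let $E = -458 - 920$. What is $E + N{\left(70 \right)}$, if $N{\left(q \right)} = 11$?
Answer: $-1367$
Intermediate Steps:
$E = -1378$ ($E = -458 - 920 = -1378$)
$E + N{\left(70 \right)} = -1378 + 11 = -1367$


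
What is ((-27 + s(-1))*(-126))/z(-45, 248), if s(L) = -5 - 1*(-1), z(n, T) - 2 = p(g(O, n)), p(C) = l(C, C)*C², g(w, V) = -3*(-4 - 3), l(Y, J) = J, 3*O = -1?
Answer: 3906/9263 ≈ 0.42168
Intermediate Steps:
O = -⅓ (O = (⅓)*(-1) = -⅓ ≈ -0.33333)
g(w, V) = 21 (g(w, V) = -3*(-7) = 21)
p(C) = C³ (p(C) = C*C² = C³)
z(n, T) = 9263 (z(n, T) = 2 + 21³ = 2 + 9261 = 9263)
s(L) = -4 (s(L) = -5 + 1 = -4)
((-27 + s(-1))*(-126))/z(-45, 248) = ((-27 - 4)*(-126))/9263 = -31*(-126)*(1/9263) = 3906*(1/9263) = 3906/9263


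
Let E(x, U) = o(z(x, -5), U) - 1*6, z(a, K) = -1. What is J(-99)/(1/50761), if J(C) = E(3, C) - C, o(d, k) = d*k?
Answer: 9746112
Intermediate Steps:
E(x, U) = -6 - U (E(x, U) = -U - 1*6 = -U - 6 = -6 - U)
J(C) = -6 - 2*C (J(C) = (-6 - C) - C = -6 - 2*C)
J(-99)/(1/50761) = (-6 - 2*(-99))/(1/50761) = (-6 + 198)/(1/50761) = 192*50761 = 9746112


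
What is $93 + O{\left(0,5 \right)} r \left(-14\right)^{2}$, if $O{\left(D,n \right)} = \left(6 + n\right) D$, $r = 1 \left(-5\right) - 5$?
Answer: $93$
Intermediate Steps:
$r = -10$ ($r = -5 - 5 = -10$)
$O{\left(D,n \right)} = D \left(6 + n\right)$
$93 + O{\left(0,5 \right)} r \left(-14\right)^{2} = 93 + 0 \left(6 + 5\right) \left(-10\right) \left(-14\right)^{2} = 93 + 0 \cdot 11 \left(-10\right) 196 = 93 + 0 \left(-10\right) 196 = 93 + 0 \cdot 196 = 93 + 0 = 93$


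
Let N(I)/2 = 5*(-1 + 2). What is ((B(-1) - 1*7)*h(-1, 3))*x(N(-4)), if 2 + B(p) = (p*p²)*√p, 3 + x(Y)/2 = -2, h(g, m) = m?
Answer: 270 + 30*I ≈ 270.0 + 30.0*I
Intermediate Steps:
N(I) = 10 (N(I) = 2*(5*(-1 + 2)) = 2*(5*1) = 2*5 = 10)
x(Y) = -10 (x(Y) = -6 + 2*(-2) = -6 - 4 = -10)
B(p) = -2 + p^(7/2) (B(p) = -2 + (p*p²)*√p = -2 + p³*√p = -2 + p^(7/2))
((B(-1) - 1*7)*h(-1, 3))*x(N(-4)) = (((-2 + (-1)^(7/2)) - 1*7)*3)*(-10) = (((-2 - I) - 7)*3)*(-10) = ((-9 - I)*3)*(-10) = (-27 - 3*I)*(-10) = 270 + 30*I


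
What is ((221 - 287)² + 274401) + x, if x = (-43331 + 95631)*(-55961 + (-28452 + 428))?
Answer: -4392136743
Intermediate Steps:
x = -4392415500 (x = 52300*(-55961 - 28024) = 52300*(-83985) = -4392415500)
((221 - 287)² + 274401) + x = ((221 - 287)² + 274401) - 4392415500 = ((-66)² + 274401) - 4392415500 = (4356 + 274401) - 4392415500 = 278757 - 4392415500 = -4392136743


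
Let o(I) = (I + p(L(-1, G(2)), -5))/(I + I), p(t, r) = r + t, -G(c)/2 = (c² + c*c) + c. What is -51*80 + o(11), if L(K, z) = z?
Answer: -44887/11 ≈ -4080.6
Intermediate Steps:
G(c) = -4*c² - 2*c (G(c) = -2*((c² + c*c) + c) = -2*((c² + c²) + c) = -2*(2*c² + c) = -2*(c + 2*c²) = -4*c² - 2*c)
o(I) = (-25 + I)/(2*I) (o(I) = (I + (-5 - 2*2*(1 + 2*2)))/(I + I) = (I + (-5 - 2*2*(1 + 4)))/((2*I)) = (I + (-5 - 2*2*5))*(1/(2*I)) = (I + (-5 - 20))*(1/(2*I)) = (I - 25)*(1/(2*I)) = (-25 + I)*(1/(2*I)) = (-25 + I)/(2*I))
-51*80 + o(11) = -51*80 + (½)*(-25 + 11)/11 = -4080 + (½)*(1/11)*(-14) = -4080 - 7/11 = -44887/11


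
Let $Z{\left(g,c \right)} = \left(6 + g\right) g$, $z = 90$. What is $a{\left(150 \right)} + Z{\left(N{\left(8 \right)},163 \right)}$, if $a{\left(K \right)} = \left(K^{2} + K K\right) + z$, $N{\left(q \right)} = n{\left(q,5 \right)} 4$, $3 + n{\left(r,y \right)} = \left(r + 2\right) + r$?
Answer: $49050$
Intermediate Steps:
$n{\left(r,y \right)} = -1 + 2 r$ ($n{\left(r,y \right)} = -3 + \left(\left(r + 2\right) + r\right) = -3 + \left(\left(2 + r\right) + r\right) = -3 + \left(2 + 2 r\right) = -1 + 2 r$)
$N{\left(q \right)} = -4 + 8 q$ ($N{\left(q \right)} = \left(-1 + 2 q\right) 4 = -4 + 8 q$)
$Z{\left(g,c \right)} = g \left(6 + g\right)$
$a{\left(K \right)} = 90 + 2 K^{2}$ ($a{\left(K \right)} = \left(K^{2} + K K\right) + 90 = \left(K^{2} + K^{2}\right) + 90 = 2 K^{2} + 90 = 90 + 2 K^{2}$)
$a{\left(150 \right)} + Z{\left(N{\left(8 \right)},163 \right)} = \left(90 + 2 \cdot 150^{2}\right) + \left(-4 + 8 \cdot 8\right) \left(6 + \left(-4 + 8 \cdot 8\right)\right) = \left(90 + 2 \cdot 22500\right) + \left(-4 + 64\right) \left(6 + \left(-4 + 64\right)\right) = \left(90 + 45000\right) + 60 \left(6 + 60\right) = 45090 + 60 \cdot 66 = 45090 + 3960 = 49050$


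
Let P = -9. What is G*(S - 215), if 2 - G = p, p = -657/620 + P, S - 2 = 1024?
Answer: 6063847/620 ≈ 9780.4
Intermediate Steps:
S = 1026 (S = 2 + 1024 = 1026)
p = -6237/620 (p = -657/620 - 9 = -6237/620 ≈ -10.060)
G = 7477/620 (G = 2 - 1*(-6237/620) = 2 + 6237/620 = 7477/620 ≈ 12.060)
G*(S - 215) = 7477*(1026 - 215)/620 = (7477/620)*811 = 6063847/620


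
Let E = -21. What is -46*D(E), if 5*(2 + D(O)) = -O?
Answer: -506/5 ≈ -101.20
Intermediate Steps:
D(O) = -2 - O/5 (D(O) = -2 + (-O)/5 = -2 - O/5)
-46*D(E) = -46*(-2 - ⅕*(-21)) = -46*(-2 + 21/5) = -46*11/5 = -506/5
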